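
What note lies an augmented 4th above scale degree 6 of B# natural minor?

C##

Scale degree 6 of B# natural minor is G#.
An augmented fourth (6 semitones) above G# lands on the letter C, giving C##.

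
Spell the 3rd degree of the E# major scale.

G##

The E# major scale runs E# F## G## A# B# C## D##.
Degree 3 is G##.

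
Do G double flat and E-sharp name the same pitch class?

Gbb = pitch class 5 and E# = pitch class 5 — the same pitch class, so they are enharmonic equivalents.

Yes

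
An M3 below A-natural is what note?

F

A third below A lands on the letter F.
A major third spans 4 semitones, so A moves to pitch class 5. On the letter F that is F.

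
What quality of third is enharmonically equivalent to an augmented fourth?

An augmented fourth spans 6 semitones.
A third spanning 6 semitones is doubly augmented (the major third is 4).

doubly augmented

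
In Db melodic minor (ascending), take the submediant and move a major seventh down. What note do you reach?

The submediant of Db melodic minor (ascending) is Bb.
A major seventh (11 semitones) below Bb lands on the letter C, giving Cb.

Cb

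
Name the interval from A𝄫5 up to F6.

Counting letters A–B–C–D–E–F gives a sixth.
Abb→F = 10 semitones, 1 wider than the major sixth (9), so augmented.

augmented sixth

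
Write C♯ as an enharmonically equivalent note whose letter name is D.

C# is pitch class 1. The letter D alone is pitch class 2.
To reach pitch class 1 from D requires an offset of -1 semitone, i.e. flat: Db.

Db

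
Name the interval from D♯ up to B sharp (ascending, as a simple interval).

The letter names run D→B, a span of 5 letter steps, so the interval is some kind of sixth.
D# to B# is 9 semitones. A major sixth is 9, so 9 makes it major.

major sixth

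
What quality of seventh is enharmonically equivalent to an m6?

A minor sixth spans 8 semitones.
A seventh spanning 8 semitones is doubly diminished (the major seventh is 11).

doubly diminished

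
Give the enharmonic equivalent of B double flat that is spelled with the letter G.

G##

Bbb is pitch class 9. The letter G alone is pitch class 7.
To reach pitch class 9 from G requires an offset of +2 semitones, i.e. double sharp: G##.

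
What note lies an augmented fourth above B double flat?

Eb

B up a perfect fourth is E, so the target letter is E.
From Bbb, an augmented fourth is 6 semitones up: Eb.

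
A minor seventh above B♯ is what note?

A#

B up a major seventh is A#, so the target letter is A.
From B#, a minor seventh is 10 semitones up: A#.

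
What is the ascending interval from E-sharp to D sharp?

minor seventh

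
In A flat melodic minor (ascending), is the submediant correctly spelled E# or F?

F

Each scale degree takes a distinct letter name. Degree 6 of a scale on A must use the letter F.
F and E# are enharmonically the same pitch, but only F uses the letter F, so it is the correct spelling here.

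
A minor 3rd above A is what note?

C

A up a major third is C#, so the target letter is C.
From A, a minor third is 3 semitones up: C.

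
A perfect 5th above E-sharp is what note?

A fifth above E lands on the letter B.
A perfect fifth spans 7 semitones, so E# moves to pitch class 0. On the letter B that is B#.

B#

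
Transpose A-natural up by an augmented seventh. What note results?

G##

A up a major seventh is G#, so the target letter is G.
From A, an augmented seventh is 12 semitones up: G##.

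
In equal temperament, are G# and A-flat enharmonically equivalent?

G# = pitch class 8 and Ab = pitch class 8 — the same pitch class, so they are enharmonic equivalents.

Yes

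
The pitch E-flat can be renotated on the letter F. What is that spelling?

Fbb

Eb is pitch class 3. The letter F alone is pitch class 5.
To reach pitch class 3 from F requires an offset of -2 semitones, i.e. double flat: Fbb.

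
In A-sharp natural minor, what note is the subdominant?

D#

The A# natural minor scale runs A# B# C# D# E# F# G#.
Degree 4 is D#.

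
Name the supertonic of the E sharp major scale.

F##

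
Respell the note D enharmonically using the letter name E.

Ebb

D is pitch class 2. The letter E alone is pitch class 4.
To reach pitch class 2 from E requires an offset of -2 semitones, i.e. double flat: Ebb.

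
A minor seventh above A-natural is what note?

G

A up a major seventh is G#, so the target letter is G.
From A, a minor seventh is 10 semitones up: G.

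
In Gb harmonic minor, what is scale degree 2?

Ab

The Gb harmonic minor scale runs Gb Ab Bbb Cb Db Ebb F.
Degree 2 is Ab.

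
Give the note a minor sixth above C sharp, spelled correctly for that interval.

A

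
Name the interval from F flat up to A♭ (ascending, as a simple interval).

Counting letters F–G–A gives a third.
Fb→Ab = 4 semitones, exactly the major third.

major third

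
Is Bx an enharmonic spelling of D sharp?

No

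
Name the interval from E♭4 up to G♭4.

minor third

Counting letters E–F–G gives a third.
Eb→Gb = 3 semitones, 1 narrower than the major third (4), so minor.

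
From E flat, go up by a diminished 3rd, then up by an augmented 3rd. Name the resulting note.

A diminished third up from Eb is Gbb (letter G, 2 semitones up).
An augmented third up from Gbb is Bb (letter B, 5 semitones up).

Bb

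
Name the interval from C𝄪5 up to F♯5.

diminished fourth

The letter names run C→F, a span of 3 letter steps, so the interval is some kind of fourth.
C## to F# is 4 semitones. A perfect fourth is 5, so 4 makes it diminished.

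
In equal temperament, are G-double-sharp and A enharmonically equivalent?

Yes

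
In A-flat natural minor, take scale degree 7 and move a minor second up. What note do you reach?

Scale degree 7 of Ab natural minor is Gb.
A minor second (1 semitone) above Gb lands on the letter A, giving Abb.

Abb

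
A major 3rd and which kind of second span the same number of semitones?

A major third spans 4 semitones.
A second spanning 4 semitones is doubly augmented (the major second is 2).

doubly augmented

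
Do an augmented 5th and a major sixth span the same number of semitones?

No

An augmented fifth spans 8 semitones; a major sixth spans 9.
The spans differ, so they are not enharmonic equivalents.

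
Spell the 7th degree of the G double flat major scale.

Fb

The Gbb major scale runs Gbb Abb Bbb Cbb Dbb Ebb Fb.
Degree 7 is Fb.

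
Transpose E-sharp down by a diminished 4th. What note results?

B##

A fourth below E lands on the letter B.
A diminished fourth spans 4 semitones, so E# moves to pitch class 1. On the letter B that is B##.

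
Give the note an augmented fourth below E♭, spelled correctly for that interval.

E down a perfect fourth is B, so the target letter is B.
From Eb, an augmented fourth is 6 semitones down: Bbb.

Bbb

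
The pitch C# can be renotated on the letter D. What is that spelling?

Plain D sits 1 semitone above C#, so on the letter D the same pitch needs a flat: Db.

Db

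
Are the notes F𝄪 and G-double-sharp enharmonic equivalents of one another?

Two spellings are enharmonically equivalent only if they share a pitch class.
Here F## → 7, G## → 9; 7 ≠ 9, so they are not.

No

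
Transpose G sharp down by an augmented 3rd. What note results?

G down a major third is Eb, so the target letter is E.
From G#, an augmented third is 5 semitones down: Eb.

Eb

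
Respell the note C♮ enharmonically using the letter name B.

B#

Plain B sits 1 semitone below C, so on the letter B the same pitch needs a sharp: B#.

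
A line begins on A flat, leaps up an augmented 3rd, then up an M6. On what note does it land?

An augmented third up from Ab is C# (letter C, 5 semitones up).
A major sixth up from C# is A# (letter A, 9 semitones up).

A#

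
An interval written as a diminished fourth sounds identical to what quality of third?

A diminished fourth spans 4 semitones.
A third spanning 4 semitones is major (the major third is 4).

major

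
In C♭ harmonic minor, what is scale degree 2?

Db

The Cb harmonic minor scale runs Cb Db Ebb Fb Gb Abb Bb.
Degree 2 is Db.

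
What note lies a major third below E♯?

A third below E lands on the letter C.
A major third spans 4 semitones, so E# moves to pitch class 1. On the letter C that is C#.

C#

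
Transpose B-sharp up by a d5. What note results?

B up a perfect fifth is F#, so the target letter is F.
From B#, a diminished fifth is 6 semitones up: F#.

F#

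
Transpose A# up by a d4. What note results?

D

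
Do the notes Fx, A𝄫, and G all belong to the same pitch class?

F## = pitch class 7 and Abb = pitch class 7 and G = pitch class 7 — the same pitch class, so they are enharmonic equivalents.

Yes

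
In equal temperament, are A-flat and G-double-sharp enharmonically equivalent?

No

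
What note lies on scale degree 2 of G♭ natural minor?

Ab

Degree 2 takes the letter 1 step above G, which is A.
In natural minor, degree 2 sits 2 semitones above the tonic. Gb + 2 semitones is pitch class 8, spelled on A as Ab.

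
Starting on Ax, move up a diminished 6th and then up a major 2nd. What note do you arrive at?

G#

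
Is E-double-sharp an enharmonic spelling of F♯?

Yes

E## is pitch class 6; F# is pitch class 6.
All spellings map to pitch class 6, so they are enharmonically equivalent.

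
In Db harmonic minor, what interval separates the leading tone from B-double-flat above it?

The leading tone of Db harmonic minor is C.
C up to Bbb: letters C→B make it a seventh; 9 semitones makes it diminished.

diminished seventh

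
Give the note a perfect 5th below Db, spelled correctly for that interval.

Gb

D down a perfect fifth is G, so the target letter is G.
From Db, a perfect fifth is 7 semitones down: Gb.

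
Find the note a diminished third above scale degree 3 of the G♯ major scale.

D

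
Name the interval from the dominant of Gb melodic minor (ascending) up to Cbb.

diminished seventh

The dominant of Gb melodic minor (ascending) is Db.
Db up to Cbb: letters D→C make it a seventh; 9 semitones makes it diminished.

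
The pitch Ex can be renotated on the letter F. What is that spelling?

F#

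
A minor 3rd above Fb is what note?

Abb

F up a major third is A, so the target letter is A.
From Fb, a minor third is 3 semitones up: Abb.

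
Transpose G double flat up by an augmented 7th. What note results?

F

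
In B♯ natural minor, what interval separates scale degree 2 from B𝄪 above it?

major seventh

Scale degree 2 of B# natural minor is C##.
C## up to B##: letters C→B make it a seventh; 11 semitones makes it major.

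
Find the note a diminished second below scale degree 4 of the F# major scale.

Scale degree 4 of F# major is B.
A diminished second (0 semitones) below B lands on the letter A, giving A##.

A##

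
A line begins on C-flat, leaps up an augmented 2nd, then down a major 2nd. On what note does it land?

An augmented second up from Cb is D (letter D, 3 semitones up).
A major second down from D is C (letter C, 2 semitones down).

C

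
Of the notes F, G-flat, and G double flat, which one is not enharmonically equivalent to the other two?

Gb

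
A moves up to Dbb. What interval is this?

doubly diminished fourth

The letter names run A→D, a span of 3 letter steps, so the interval is some kind of fourth.
A to Dbb is 3 semitones. A perfect fourth is 5, so 3 makes it doubly diminished.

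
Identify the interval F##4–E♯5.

minor seventh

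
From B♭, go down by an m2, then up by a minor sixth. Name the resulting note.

F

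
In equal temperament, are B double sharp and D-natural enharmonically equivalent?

No

Two spellings are enharmonically equivalent only if they share a pitch class.
Here B## → 1, D → 2; 1 ≠ 2, so they are not.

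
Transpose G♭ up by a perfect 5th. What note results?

Db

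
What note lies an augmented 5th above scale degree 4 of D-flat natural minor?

D

Scale degree 4 of Db natural minor is Gb.
An augmented fifth (8 semitones) above Gb lands on the letter D, giving D.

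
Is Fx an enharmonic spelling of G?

Yes

F## is pitch class 7; G is pitch class 7.
All spellings map to pitch class 7, so they are enharmonically equivalent.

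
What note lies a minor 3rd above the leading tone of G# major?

The leading tone of G# major is F##.
A minor third (3 semitones) above F## lands on the letter A, giving A#.

A#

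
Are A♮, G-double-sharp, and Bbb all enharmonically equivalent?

A = pitch class 9 and G## = pitch class 9 and Bbb = pitch class 9 — the same pitch class, so they are enharmonic equivalents.

Yes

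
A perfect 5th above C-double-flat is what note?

Gbb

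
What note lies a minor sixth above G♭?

Ebb

G up a major sixth is E, so the target letter is E.
From Gb, a minor sixth is 8 semitones up: Ebb.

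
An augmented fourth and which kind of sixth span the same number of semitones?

An augmented fourth spans 6 semitones.
A sixth spanning 6 semitones is doubly diminished (the major sixth is 9).

doubly diminished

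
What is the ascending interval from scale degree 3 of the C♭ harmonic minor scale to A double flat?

perfect fourth

Scale degree 3 of Cb harmonic minor is Ebb.
Ebb up to Abb: letters E→A make it a fourth; 5 semitones makes it perfect.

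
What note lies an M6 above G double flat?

Ebb

A sixth above G lands on the letter E.
A major sixth spans 9 semitones, so Gbb moves to pitch class 2. On the letter E that is Ebb.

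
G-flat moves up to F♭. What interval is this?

minor seventh

Counting letters G–A–B–C–D–E–F gives a seventh.
Gb→Fb = 10 semitones, 1 narrower than the major seventh (11), so minor.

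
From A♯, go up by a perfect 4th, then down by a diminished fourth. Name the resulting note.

A##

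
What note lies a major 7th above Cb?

C up a major seventh is B, so the target letter is B.
From Cb, a major seventh is 11 semitones up: Bb.

Bb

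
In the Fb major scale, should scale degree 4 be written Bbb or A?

Each scale degree takes a distinct letter name. Degree 4 of a scale on F must use the letter B.
Bbb and A are enharmonically the same pitch, but only Bbb uses the letter B, so it is the correct spelling here.

Bbb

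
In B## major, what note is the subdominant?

Degree 4 takes the letter 3 steps above B, which is E.
In major, degree 4 sits 5 semitones above the tonic. B## + 5 semitones is pitch class 6, spelled on E as E##.

E##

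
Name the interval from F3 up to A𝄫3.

diminished third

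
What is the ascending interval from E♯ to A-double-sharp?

augmented fourth

Counting letters E–F–G–A gives a fourth.
E#→A## = 6 semitones, 1 wider than the perfect fourth (5), so augmented.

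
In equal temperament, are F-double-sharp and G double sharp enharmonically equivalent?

Two spellings are enharmonically equivalent only if they share a pitch class.
Here F## → 7, G## → 9; 7 ≠ 9, so they are not.

No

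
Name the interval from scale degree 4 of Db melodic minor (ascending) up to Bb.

major third

Scale degree 4 of Db melodic minor (ascending) is Gb.
Gb up to Bb: letters G→B make it a third; 4 semitones makes it major.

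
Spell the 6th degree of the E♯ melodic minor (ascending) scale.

Degree 6 takes the letter 5 steps above E, which is C.
In melodic minor (ascending), degree 6 sits 9 semitones above the tonic. E# + 9 semitones is pitch class 2, spelled on C as C##.

C##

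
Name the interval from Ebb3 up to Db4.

major seventh

The letter names run E→D, a span of 6 letter steps, so the interval is some kind of seventh.
Ebb to Db is 11 semitones. A major seventh is 11, so 11 makes it major.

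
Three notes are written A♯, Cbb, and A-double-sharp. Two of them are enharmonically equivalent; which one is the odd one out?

In 12-tone equal temperament, enharmonic equivalents share a pitch class. A# is pitch class 10; Cbb is pitch class 10; A## is pitch class 11.
A# and Cbb share pitch class 10, while A## is pitch class 11.

A##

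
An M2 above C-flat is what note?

Db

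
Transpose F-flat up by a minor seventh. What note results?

A seventh above F lands on the letter E.
A minor seventh spans 10 semitones, so Fb moves to pitch class 2. On the letter E that is Ebb.

Ebb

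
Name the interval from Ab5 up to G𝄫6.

The letter names run A→G, a span of 6 letter steps, so the interval is some kind of seventh.
Ab to Gbb is 9 semitones. A major seventh is 11, so 9 makes it diminished.

diminished seventh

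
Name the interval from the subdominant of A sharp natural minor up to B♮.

minor sixth

The subdominant of A# natural minor is D#.
D# up to B: letters D→B make it a sixth; 8 semitones makes it minor.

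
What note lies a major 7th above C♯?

A seventh above C lands on the letter B.
A major seventh spans 11 semitones, so C# moves to pitch class 0. On the letter B that is B#.

B#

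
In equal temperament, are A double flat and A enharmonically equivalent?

Two spellings are enharmonically equivalent only if they share a pitch class.
Here Abb → 7, A → 9; 7 ≠ 9, so they are not.

No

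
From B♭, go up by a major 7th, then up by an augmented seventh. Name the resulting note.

G##

A major seventh up from Bb is A (letter A, 11 semitones up).
An augmented seventh up from A is G## (letter G, 12 semitones up).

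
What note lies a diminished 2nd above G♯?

Ab

G up a major second is A, so the target letter is A.
From G#, a diminished second is 0 semitones up: Ab.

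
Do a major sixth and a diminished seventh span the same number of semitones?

Yes

A major sixth spans 9 semitones; a diminished seventh spans 9.
They are enharmonically equivalent.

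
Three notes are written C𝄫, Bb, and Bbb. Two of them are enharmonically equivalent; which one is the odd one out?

Bbb

In 12-tone equal temperament, enharmonic equivalents share a pitch class. Cbb is pitch class 10; Bb is pitch class 10; Bbb is pitch class 9.
Cbb and Bb share pitch class 10, while Bbb is pitch class 9.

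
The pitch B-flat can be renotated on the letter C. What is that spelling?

Plain C sits 2 semitones above Bb, so on the letter C the same pitch needs a double flat: Cbb.

Cbb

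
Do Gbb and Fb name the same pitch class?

No

Two spellings are enharmonically equivalent only if they share a pitch class.
Here Gbb → 5, Fb → 4; 4 ≠ 5, so they are not.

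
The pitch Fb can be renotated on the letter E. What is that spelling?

Plain E sits at the same pitch as Fb, so on the letter E the same pitch needs a natural: E.

E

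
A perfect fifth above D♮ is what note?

D up a perfect fifth is A, so the target letter is A.
From D, a perfect fifth is 7 semitones up: A.

A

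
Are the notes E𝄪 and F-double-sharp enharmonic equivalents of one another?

No

E## is pitch class 6; F## is pitch class 7.
The pitch classes differ (6 vs. 7), so they are not enharmonic equivalents.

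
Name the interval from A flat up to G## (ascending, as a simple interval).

The letter names run A→G, a span of 6 letter steps, so the interval is some kind of seventh.
Ab to G## is 13 semitones. A major seventh is 11, so 13 makes it doubly augmented.

doubly augmented seventh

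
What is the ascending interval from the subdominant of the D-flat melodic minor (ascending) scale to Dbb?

The subdominant of Db melodic minor (ascending) is Gb.
Gb up to Dbb: letters G→D make it a fifth; 6 semitones makes it diminished.

diminished fifth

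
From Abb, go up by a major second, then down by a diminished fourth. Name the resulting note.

F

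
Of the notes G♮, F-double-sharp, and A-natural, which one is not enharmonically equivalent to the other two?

A

In 12-tone equal temperament, enharmonic equivalents share a pitch class. G is pitch class 7; F## is pitch class 7; A is pitch class 9.
G and F## share pitch class 7, while A is pitch class 9.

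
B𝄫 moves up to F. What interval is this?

The letter names run B→F, a span of 4 letter steps, so the interval is some kind of fifth.
Bbb to F is 8 semitones. A perfect fifth is 7, so 8 makes it augmented.

augmented fifth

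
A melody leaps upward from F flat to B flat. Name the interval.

augmented fourth

The letter names run F→B, a span of 3 letter steps, so the interval is some kind of fourth.
Fb to Bb is 6 semitones. A perfect fourth is 5, so 6 makes it augmented.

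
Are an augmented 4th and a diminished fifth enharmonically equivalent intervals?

Yes

An augmented fourth spans 6 semitones; a diminished fifth spans 6.
They are enharmonically equivalent.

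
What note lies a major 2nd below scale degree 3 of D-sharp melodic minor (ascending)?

Scale degree 3 of D# melodic minor (ascending) is F#.
A major second (2 semitones) below F# lands on the letter E, giving E.

E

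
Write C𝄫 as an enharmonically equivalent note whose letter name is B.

Cbb is pitch class 10. The letter B alone is pitch class 11.
To reach pitch class 10 from B requires an offset of -1 semitone, i.e. flat: Bb.

Bb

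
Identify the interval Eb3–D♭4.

The letter names run E→D, a span of 6 letter steps, so the interval is some kind of seventh.
Eb to Db is 10 semitones. A major seventh is 11, so 10 makes it minor.

minor seventh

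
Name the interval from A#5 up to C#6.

Counting letters A–B–C gives a third.
A#→C# = 3 semitones, 1 narrower than the major third (4), so minor.

minor third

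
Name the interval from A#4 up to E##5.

Counting letters A–B–C–D–E gives a fifth.
A#→E## = 8 semitones, 1 wider than the perfect fifth (7), so augmented.

augmented fifth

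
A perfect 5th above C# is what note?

C up a perfect fifth is G, so the target letter is G.
From C#, a perfect fifth is 7 semitones up: G#.

G#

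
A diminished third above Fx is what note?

F up a major third is A, so the target letter is A.
From F##, a diminished third is 2 semitones up: A.

A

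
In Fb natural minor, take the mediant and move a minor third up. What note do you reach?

Cbb

The mediant of Fb natural minor is Abb.
A minor third (3 semitones) above Abb lands on the letter C, giving Cbb.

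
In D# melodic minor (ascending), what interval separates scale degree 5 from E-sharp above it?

perfect fifth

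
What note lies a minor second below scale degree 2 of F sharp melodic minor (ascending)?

Scale degree 2 of F# melodic minor (ascending) is G#.
A minor second (1 semitone) below G# lands on the letter F, giving F##.

F##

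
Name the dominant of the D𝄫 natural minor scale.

Degree 5 takes the letter 4 steps above D, which is A.
In natural minor, degree 5 sits 7 semitones above the tonic. Dbb + 7 semitones is pitch class 7, spelled on A as Abb.

Abb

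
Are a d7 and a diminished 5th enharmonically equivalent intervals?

No

A diminished seventh spans 9 semitones; a diminished fifth spans 6.
The spans differ, so they are not enharmonic equivalents.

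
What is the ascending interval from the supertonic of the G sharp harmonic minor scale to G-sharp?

minor seventh

The supertonic of G# harmonic minor is A#.
A# up to G#: letters A→G make it a seventh; 10 semitones makes it minor.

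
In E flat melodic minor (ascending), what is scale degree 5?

Degree 5 takes the letter 4 steps above E, which is B.
In melodic minor (ascending), degree 5 sits 7 semitones above the tonic. Eb + 7 semitones is pitch class 10, spelled on B as Bb.

Bb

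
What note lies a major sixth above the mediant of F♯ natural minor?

F#

The mediant of F# natural minor is A.
A major sixth (9 semitones) above A lands on the letter F, giving F#.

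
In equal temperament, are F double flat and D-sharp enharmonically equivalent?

Fbb is pitch class 3; D# is pitch class 3.
All spellings map to pitch class 3, so they are enharmonically equivalent.

Yes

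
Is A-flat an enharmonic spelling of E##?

No

Two spellings are enharmonically equivalent only if they share a pitch class.
Here Ab → 8, E## → 6; 6 ≠ 8, so they are not.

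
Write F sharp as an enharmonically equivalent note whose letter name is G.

Gb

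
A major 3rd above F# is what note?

F up a major third is A, so the target letter is A.
From F#, a major third is 4 semitones up: A#.

A#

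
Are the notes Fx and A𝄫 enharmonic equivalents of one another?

Yes

F## is pitch class 7; Abb is pitch class 7.
All spellings map to pitch class 7, so they are enharmonically equivalent.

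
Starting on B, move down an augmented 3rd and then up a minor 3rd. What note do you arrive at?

An augmented third down from B is Gb (letter G, 5 semitones down).
A minor third up from Gb is Bbb (letter B, 3 semitones up).

Bbb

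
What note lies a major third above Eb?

A third above E lands on the letter G.
A major third spans 4 semitones, so Eb moves to pitch class 7. On the letter G that is G.

G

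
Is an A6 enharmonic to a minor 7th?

Yes

An augmented sixth spans 10 semitones; a minor seventh spans 10.
They are enharmonically equivalent.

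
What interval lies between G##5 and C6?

The letter names run G→C, a span of 3 letter steps, so the interval is some kind of fourth.
G## to C is 3 semitones. A perfect fourth is 5, so 3 makes it doubly diminished.

doubly diminished fourth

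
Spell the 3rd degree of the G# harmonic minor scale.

Degree 3 takes the letter 2 steps above G, which is B.
In harmonic minor, degree 3 sits 3 semitones above the tonic. G# + 3 semitones is pitch class 11, spelled on B as B.

B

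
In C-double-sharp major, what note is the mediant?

E##

Degree 3 takes the letter 2 steps above C, which is E.
In major, degree 3 sits 4 semitones above the tonic. C## + 4 semitones is pitch class 6, spelled on E as E##.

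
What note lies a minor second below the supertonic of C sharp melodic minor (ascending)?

C##

The supertonic of C# melodic minor (ascending) is D#.
A minor second (1 semitone) below D# lands on the letter C, giving C##.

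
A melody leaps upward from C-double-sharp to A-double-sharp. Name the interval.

The letter names run C→A, a span of 5 letter steps, so the interval is some kind of sixth.
C## to A## is 9 semitones. A major sixth is 9, so 9 makes it major.

major sixth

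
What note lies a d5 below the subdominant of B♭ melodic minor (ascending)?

A

The subdominant of Bb melodic minor (ascending) is Eb.
A diminished fifth (6 semitones) below Eb lands on the letter A, giving A.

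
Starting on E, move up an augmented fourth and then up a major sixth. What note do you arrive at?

F##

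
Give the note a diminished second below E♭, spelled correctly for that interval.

D#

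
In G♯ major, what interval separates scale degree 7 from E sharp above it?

Scale degree 7 of G# major is F##.
F## up to E#: letters F→E make it a seventh; 10 semitones makes it minor.

minor seventh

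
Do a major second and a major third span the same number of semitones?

A major second spans 2 semitones; a major third spans 4.
The spans differ, so they are not enharmonic equivalents.

No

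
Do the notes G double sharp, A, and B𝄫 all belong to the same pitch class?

Yes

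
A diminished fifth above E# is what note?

B

E up a perfect fifth is B, so the target letter is B.
From E#, a diminished fifth is 6 semitones up: B.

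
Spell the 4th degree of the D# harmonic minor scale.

G#

Degree 4 takes the letter 3 steps above D, which is G.
In harmonic minor, degree 4 sits 5 semitones above the tonic. D# + 5 semitones is pitch class 8, spelled on G as G#.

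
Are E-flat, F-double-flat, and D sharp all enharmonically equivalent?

Eb = pitch class 3 and Fbb = pitch class 3 and D# = pitch class 3 — the same pitch class, so they are enharmonic equivalents.

Yes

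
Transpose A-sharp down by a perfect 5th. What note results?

D#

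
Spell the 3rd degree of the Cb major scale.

Eb

Degree 3 takes the letter 2 steps above C, which is E.
In major, degree 3 sits 4 semitones above the tonic. Cb + 4 semitones is pitch class 3, spelled on E as Eb.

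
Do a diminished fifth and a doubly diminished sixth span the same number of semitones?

Yes

A diminished fifth spans 6 semitones; a doubly diminished sixth spans 6.
They are enharmonically equivalent.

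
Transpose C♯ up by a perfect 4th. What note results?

A fourth above C lands on the letter F.
A perfect fourth spans 5 semitones, so C# moves to pitch class 6. On the letter F that is F#.

F#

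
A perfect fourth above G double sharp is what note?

C##

A fourth above G lands on the letter C.
A perfect fourth spans 5 semitones, so G## moves to pitch class 2. On the letter C that is C##.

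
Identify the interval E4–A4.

perfect fourth

The letter names run E→A, a span of 3 letter steps, so the interval is some kind of fourth.
E to A is 5 semitones. A perfect fourth is 5, so 5 makes it perfect.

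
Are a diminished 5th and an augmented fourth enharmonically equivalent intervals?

A diminished fifth spans 6 semitones; an augmented fourth spans 6.
They are enharmonically equivalent.

Yes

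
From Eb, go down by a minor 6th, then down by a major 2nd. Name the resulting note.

A minor sixth down from Eb is G (letter G, 8 semitones down).
A major second down from G is F (letter F, 2 semitones down).

F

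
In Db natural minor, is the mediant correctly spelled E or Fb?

Each scale degree takes a distinct letter name. Degree 3 of a scale on D must use the letter F.
Fb and E are enharmonically the same pitch, but only Fb uses the letter F, so it is the correct spelling here.

Fb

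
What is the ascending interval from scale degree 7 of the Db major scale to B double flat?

diminished seventh

Scale degree 7 of Db major is C.
C up to Bbb: letters C→B make it a seventh; 9 semitones makes it diminished.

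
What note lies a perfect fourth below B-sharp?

B down a perfect fourth is F#, so the target letter is F.
From B#, a perfect fourth is 5 semitones down: F##.

F##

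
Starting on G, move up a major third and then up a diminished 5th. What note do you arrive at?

F

A major third up from G is B (letter B, 4 semitones up).
A diminished fifth up from B is F (letter F, 6 semitones up).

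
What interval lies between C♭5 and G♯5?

The letter names run C→G, a span of 4 letter steps, so the interval is some kind of fifth.
Cb to G# is 9 semitones. A perfect fifth is 7, so 9 makes it doubly augmented.

doubly augmented fifth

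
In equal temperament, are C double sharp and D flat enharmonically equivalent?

No

C## is pitch class 2; Db is pitch class 1.
The pitch classes differ (2 vs. 1), so they are not enharmonic equivalents.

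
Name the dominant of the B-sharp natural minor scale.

The B# natural minor scale runs B# C## D# E# F## G# A#.
Degree 5 is F##.

F##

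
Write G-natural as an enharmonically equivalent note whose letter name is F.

G is pitch class 7. The letter F alone is pitch class 5.
To reach pitch class 7 from F requires an offset of +2 semitones, i.e. double sharp: F##.

F##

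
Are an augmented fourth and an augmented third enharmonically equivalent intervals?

No

An augmented fourth spans 6 semitones; an augmented third spans 5.
The spans differ, so they are not enharmonic equivalents.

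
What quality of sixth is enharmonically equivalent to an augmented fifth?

minor

An augmented fifth spans 8 semitones.
A sixth spanning 8 semitones is minor (the major sixth is 9).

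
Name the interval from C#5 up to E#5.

The letter names run C→E, a span of 2 letter steps, so the interval is some kind of third.
C# to E# is 4 semitones. A major third is 4, so 4 makes it major.

major third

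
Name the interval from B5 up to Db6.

diminished third

Counting letters B–C–D gives a third.
B→Db = 2 semitones, 2 narrower than the major third (4), so diminished.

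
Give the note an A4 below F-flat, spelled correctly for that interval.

A fourth below F lands on the letter C.
An augmented fourth spans 6 semitones, so Fb moves to pitch class 10. On the letter C that is Cbb.

Cbb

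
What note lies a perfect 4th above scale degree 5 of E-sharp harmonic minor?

Scale degree 5 of E# harmonic minor is B#.
A perfect fourth (5 semitones) above B# lands on the letter E, giving E#.

E#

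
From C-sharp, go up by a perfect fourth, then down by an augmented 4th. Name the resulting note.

A perfect fourth up from C# is F# (letter F, 5 semitones up).
An augmented fourth down from F# is C (letter C, 6 semitones down).

C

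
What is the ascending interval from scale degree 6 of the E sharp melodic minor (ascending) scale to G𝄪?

Scale degree 6 of E# melodic minor (ascending) is C##.
C## up to G##: letters C→G make it a fifth; 7 semitones makes it perfect.

perfect fifth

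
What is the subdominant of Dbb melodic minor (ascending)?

Degree 4 takes the letter 3 steps above D, which is G.
In melodic minor (ascending), degree 4 sits 5 semitones above the tonic. Dbb + 5 semitones is pitch class 5, spelled on G as Gbb.

Gbb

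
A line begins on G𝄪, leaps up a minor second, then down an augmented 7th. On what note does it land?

A minor second up from G## is A# (letter A, 1 semitone up).
An augmented seventh down from A# is Bb (letter B, 12 semitones down).

Bb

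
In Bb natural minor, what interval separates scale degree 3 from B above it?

augmented sixth

Scale degree 3 of Bb natural minor is Db.
Db up to B: letters D→B make it a sixth; 10 semitones makes it augmented.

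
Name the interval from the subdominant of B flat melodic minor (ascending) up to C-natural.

major sixth

The subdominant of Bb melodic minor (ascending) is Eb.
Eb up to C: letters E→C make it a sixth; 9 semitones makes it major.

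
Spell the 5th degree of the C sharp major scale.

G#

Degree 5 takes the letter 4 steps above C, which is G.
In major, degree 5 sits 7 semitones above the tonic. C# + 7 semitones is pitch class 8, spelled on G as G#.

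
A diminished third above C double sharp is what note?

A third above C lands on the letter E.
A diminished third spans 2 semitones, so C## moves to pitch class 4. On the letter E that is E.

E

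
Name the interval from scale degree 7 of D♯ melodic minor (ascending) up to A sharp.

Scale degree 7 of D# melodic minor (ascending) is C##.
C## up to A#: letters C→A make it a sixth; 8 semitones makes it minor.

minor sixth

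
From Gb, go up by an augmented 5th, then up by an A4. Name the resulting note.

An augmented fifth up from Gb is D (letter D, 8 semitones up).
An augmented fourth up from D is G# (letter G, 6 semitones up).

G#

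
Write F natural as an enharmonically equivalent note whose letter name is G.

F is pitch class 5. The letter G alone is pitch class 7.
To reach pitch class 5 from G requires an offset of -2 semitones, i.e. double flat: Gbb.

Gbb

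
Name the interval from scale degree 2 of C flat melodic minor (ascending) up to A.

augmented fifth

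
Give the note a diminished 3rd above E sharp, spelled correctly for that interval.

E up a major third is G#, so the target letter is G.
From E#, a diminished third is 2 semitones up: G.

G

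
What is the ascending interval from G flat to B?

augmented third

The letter names run G→B, a span of 2 letter steps, so the interval is some kind of third.
Gb to B is 5 semitones. A major third is 4, so 5 makes it augmented.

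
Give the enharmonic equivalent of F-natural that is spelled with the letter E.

F is pitch class 5. The letter E alone is pitch class 4.
To reach pitch class 5 from E requires an offset of +1 semitone, i.e. sharp: E#.

E#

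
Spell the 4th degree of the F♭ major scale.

Bbb

Degree 4 takes the letter 3 steps above F, which is B.
In major, degree 4 sits 5 semitones above the tonic. Fb + 5 semitones is pitch class 9, spelled on B as Bbb.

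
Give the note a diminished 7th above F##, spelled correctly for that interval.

E

F up a major seventh is E, so the target letter is E.
From F##, a diminished seventh is 9 semitones up: E.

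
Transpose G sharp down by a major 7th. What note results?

G down a major seventh is Ab, so the target letter is A.
From G#, a major seventh is 11 semitones down: A.

A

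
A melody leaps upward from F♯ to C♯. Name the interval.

perfect fifth

The letter names run F→C, a span of 4 letter steps, so the interval is some kind of fifth.
F# to C# is 7 semitones. A perfect fifth is 7, so 7 makes it perfect.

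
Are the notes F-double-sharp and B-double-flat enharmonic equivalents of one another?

Two spellings are enharmonically equivalent only if they share a pitch class.
Here F## → 7, Bbb → 9; 7 ≠ 9, so they are not.

No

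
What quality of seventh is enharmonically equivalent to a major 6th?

A major sixth spans 9 semitones.
A seventh spanning 9 semitones is diminished (the major seventh is 11).

diminished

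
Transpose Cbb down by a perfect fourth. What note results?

C down a perfect fourth is G, so the target letter is G.
From Cbb, a perfect fourth is 5 semitones down: Gbb.

Gbb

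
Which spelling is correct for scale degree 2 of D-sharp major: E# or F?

Each scale degree takes a distinct letter name. Degree 2 of a scale on D must use the letter E.
E# and F are enharmonically the same pitch, but only E# uses the letter E, so it is the correct spelling here.

E#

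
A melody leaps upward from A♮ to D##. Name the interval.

Counting letters A–B–C–D gives a fourth.
A→D## = 7 semitones, 2 wider than the perfect fourth (5), so doubly augmented.

doubly augmented fourth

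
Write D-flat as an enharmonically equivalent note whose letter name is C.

C#

Db is pitch class 1. The letter C alone is pitch class 0.
To reach pitch class 1 from C requires an offset of +1 semitone, i.e. sharp: C#.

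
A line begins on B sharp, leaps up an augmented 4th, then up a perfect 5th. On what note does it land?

An augmented fourth up from B# is E## (letter E, 6 semitones up).
A perfect fifth up from E## is B## (letter B, 7 semitones up).

B##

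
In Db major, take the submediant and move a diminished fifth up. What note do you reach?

The submediant of Db major is Bb.
A diminished fifth (6 semitones) above Bb lands on the letter F, giving Fb.

Fb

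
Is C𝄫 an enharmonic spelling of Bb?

Cbb = pitch class 10 and Bb = pitch class 10 — the same pitch class, so they are enharmonic equivalents.

Yes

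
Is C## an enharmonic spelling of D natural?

C## is pitch class 2; D is pitch class 2.
All spellings map to pitch class 2, so they are enharmonically equivalent.

Yes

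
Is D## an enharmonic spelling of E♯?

Two spellings are enharmonically equivalent only if they share a pitch class.
Here D## → 4, E# → 5; 4 ≠ 5, so they are not.

No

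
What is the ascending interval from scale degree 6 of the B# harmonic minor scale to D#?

perfect fifth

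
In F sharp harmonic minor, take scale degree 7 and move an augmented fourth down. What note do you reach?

Scale degree 7 of F# harmonic minor is E#.
An augmented fourth (6 semitones) below E# lands on the letter B, giving B.

B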